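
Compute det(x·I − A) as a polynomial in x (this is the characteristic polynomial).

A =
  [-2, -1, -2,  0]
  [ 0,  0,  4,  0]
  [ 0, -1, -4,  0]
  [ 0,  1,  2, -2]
x^4 + 8*x^3 + 24*x^2 + 32*x + 16

Expanding det(x·I − A) (e.g. by cofactor expansion or by noting that A is similar to its Jordan form J, which has the same characteristic polynomial as A) gives
  χ_A(x) = x^4 + 8*x^3 + 24*x^2 + 32*x + 16
which factors as (x + 2)^4. The eigenvalues (with algebraic multiplicities) are λ = -2 with multiplicity 4.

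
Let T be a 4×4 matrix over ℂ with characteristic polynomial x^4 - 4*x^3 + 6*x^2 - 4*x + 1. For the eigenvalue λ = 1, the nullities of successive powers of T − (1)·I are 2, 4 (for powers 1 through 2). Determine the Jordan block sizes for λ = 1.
Block sizes for λ = 1: [2, 2]

From the dimensions of kernels of powers, the number of Jordan blocks of size at least j is d_j − d_{j−1} where d_j = dim ker(N^j) (with d_0 = 0). Computing the differences gives [2, 2].
The number of blocks of size exactly k is (#blocks of size ≥ k) − (#blocks of size ≥ k + 1), so the partition is: 2 block(s) of size 2.
In nonincreasing order the block sizes are [2, 2].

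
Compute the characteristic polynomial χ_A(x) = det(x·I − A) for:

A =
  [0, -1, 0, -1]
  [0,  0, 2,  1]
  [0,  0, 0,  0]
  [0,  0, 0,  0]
x^4

Expanding det(x·I − A) (e.g. by cofactor expansion or by noting that A is similar to its Jordan form J, which has the same characteristic polynomial as A) gives
  χ_A(x) = x^4
which factors as x^4. The eigenvalues (with algebraic multiplicities) are λ = 0 with multiplicity 4.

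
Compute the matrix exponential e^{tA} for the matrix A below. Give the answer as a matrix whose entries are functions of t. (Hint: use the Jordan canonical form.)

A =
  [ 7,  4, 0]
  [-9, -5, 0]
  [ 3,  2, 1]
e^{tA} =
  [6*t*exp(t) + exp(t), 4*t*exp(t), 0]
  [-9*t*exp(t), -6*t*exp(t) + exp(t), 0]
  [3*t*exp(t), 2*t*exp(t), exp(t)]

Strategy: write A = P · J · P⁻¹ where J is a Jordan canonical form, so e^{tA} = P · e^{tJ} · P⁻¹, and e^{tJ} can be computed block-by-block.

A has Jordan form
J =
  [1, 1, 0]
  [0, 1, 0]
  [0, 0, 1]
(up to reordering of blocks).

Per-block formulas:
  For a 1×1 block at λ = 1: exp(t · [1]) = [e^(1t)].
  For a 2×2 Jordan block J_2(1): exp(t · J_2(1)) = e^(1t)·(I + t·N), where N is the 2×2 nilpotent shift.

After assembling e^{tJ} and conjugating by P, we get:

e^{tA} =
  [6*t*exp(t) + exp(t), 4*t*exp(t), 0]
  [-9*t*exp(t), -6*t*exp(t) + exp(t), 0]
  [3*t*exp(t), 2*t*exp(t), exp(t)]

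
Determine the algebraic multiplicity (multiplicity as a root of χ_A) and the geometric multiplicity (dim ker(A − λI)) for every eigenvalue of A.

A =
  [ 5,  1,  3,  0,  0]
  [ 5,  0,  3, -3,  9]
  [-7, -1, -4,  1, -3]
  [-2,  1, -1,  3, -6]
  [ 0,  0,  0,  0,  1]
λ = 1: alg = 5, geom = 3

Step 1 — factor the characteristic polynomial to read off the algebraic multiplicities:
  χ_A(x) = (x - 1)^5

Step 2 — compute geometric multiplicities via the rank-nullity identity g(λ) = n − rank(A − λI):
  rank(A − (1)·I) = 2, so dim ker(A − (1)·I) = n − 2 = 3

Summary:
  λ = 1: algebraic multiplicity = 5, geometric multiplicity = 3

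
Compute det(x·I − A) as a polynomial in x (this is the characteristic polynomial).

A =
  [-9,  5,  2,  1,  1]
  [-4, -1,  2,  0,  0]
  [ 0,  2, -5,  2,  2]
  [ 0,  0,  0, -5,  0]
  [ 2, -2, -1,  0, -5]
x^5 + 25*x^4 + 250*x^3 + 1250*x^2 + 3125*x + 3125

Expanding det(x·I − A) (e.g. by cofactor expansion or by noting that A is similar to its Jordan form J, which has the same characteristic polynomial as A) gives
  χ_A(x) = x^5 + 25*x^4 + 250*x^3 + 1250*x^2 + 3125*x + 3125
which factors as (x + 5)^5. The eigenvalues (with algebraic multiplicities) are λ = -5 with multiplicity 5.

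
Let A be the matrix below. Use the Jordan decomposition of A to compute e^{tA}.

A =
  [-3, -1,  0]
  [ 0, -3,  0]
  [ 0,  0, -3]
e^{tA} =
  [exp(-3*t), -t*exp(-3*t), 0]
  [0, exp(-3*t), 0]
  [0, 0, exp(-3*t)]

Strategy: write A = P · J · P⁻¹ where J is a Jordan canonical form, so e^{tA} = P · e^{tJ} · P⁻¹, and e^{tJ} can be computed block-by-block.

A has Jordan form
J =
  [-3,  1,  0]
  [ 0, -3,  0]
  [ 0,  0, -3]
(up to reordering of blocks).

Per-block formulas:
  For a 2×2 Jordan block J_2(-3): exp(t · J_2(-3)) = e^(-3t)·(I + t·N), where N is the 2×2 nilpotent shift.
  For a 1×1 block at λ = -3: exp(t · [-3]) = [e^(-3t)].

After assembling e^{tJ} and conjugating by P, we get:

e^{tA} =
  [exp(-3*t), -t*exp(-3*t), 0]
  [0, exp(-3*t), 0]
  [0, 0, exp(-3*t)]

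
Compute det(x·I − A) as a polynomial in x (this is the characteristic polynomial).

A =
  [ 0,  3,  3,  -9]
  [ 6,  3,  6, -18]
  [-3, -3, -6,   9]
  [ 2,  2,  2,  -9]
x^4 + 12*x^3 + 54*x^2 + 108*x + 81

Expanding det(x·I − A) (e.g. by cofactor expansion or by noting that A is similar to its Jordan form J, which has the same characteristic polynomial as A) gives
  χ_A(x) = x^4 + 12*x^3 + 54*x^2 + 108*x + 81
which factors as (x + 3)^4. The eigenvalues (with algebraic multiplicities) are λ = -3 with multiplicity 4.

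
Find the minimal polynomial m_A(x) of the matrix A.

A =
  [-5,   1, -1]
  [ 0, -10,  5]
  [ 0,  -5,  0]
x^2 + 10*x + 25

The characteristic polynomial is χ_A(x) = (x + 5)^3, so the eigenvalues are known. The minimal polynomial is
  m_A(x) = Π_λ (x − λ)^{k_λ}
where k_λ is the size of the *largest* Jordan block for λ (equivalently, the smallest k with (A − λI)^k v = 0 for every generalised eigenvector v of λ).

  λ = -5: largest Jordan block has size 2, contributing (x + 5)^2

So m_A(x) = (x + 5)^2 = x^2 + 10*x + 25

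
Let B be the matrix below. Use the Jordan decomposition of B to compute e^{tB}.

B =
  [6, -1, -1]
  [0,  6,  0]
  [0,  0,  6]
e^{tB} =
  [exp(6*t), -t*exp(6*t), -t*exp(6*t)]
  [0, exp(6*t), 0]
  [0, 0, exp(6*t)]

Strategy: write B = P · J · P⁻¹ where J is a Jordan canonical form, so e^{tB} = P · e^{tJ} · P⁻¹, and e^{tJ} can be computed block-by-block.

B has Jordan form
J =
  [6, 1, 0]
  [0, 6, 0]
  [0, 0, 6]
(up to reordering of blocks).

Per-block formulas:
  For a 2×2 Jordan block J_2(6): exp(t · J_2(6)) = e^(6t)·(I + t·N), where N is the 2×2 nilpotent shift.
  For a 1×1 block at λ = 6: exp(t · [6]) = [e^(6t)].

After assembling e^{tJ} and conjugating by P, we get:

e^{tB} =
  [exp(6*t), -t*exp(6*t), -t*exp(6*t)]
  [0, exp(6*t), 0]
  [0, 0, exp(6*t)]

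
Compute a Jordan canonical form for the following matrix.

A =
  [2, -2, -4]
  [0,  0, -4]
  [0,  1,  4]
J_2(2) ⊕ J_1(2)

The characteristic polynomial is
  det(x·I − A) = x^3 - 6*x^2 + 12*x - 8 = (x - 2)^3

Eigenvalues and multiplicities (the geometric multiplicity of λ is n − rank(A − λI), which equals the number of Jordan blocks for λ):
  λ = 2: algebraic multiplicity = 3, geometric multiplicity = 2

Determining the block sizes for each eigenvalue:
  λ = 2: 2 blocks summing to 3 forces exactly one block of size 2 and the rest size 1 → block sizes [2, 1]

Assembling the blocks gives a Jordan form
J =
  [2, 1, 0]
  [0, 2, 0]
  [0, 0, 2]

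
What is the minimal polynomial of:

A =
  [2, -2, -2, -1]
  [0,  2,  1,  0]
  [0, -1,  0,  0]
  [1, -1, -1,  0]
x^3 - 3*x^2 + 3*x - 1

The characteristic polynomial is χ_A(x) = (x - 1)^4, so the eigenvalues are known. The minimal polynomial is
  m_A(x) = Π_λ (x − λ)^{k_λ}
where k_λ is the size of the *largest* Jordan block for λ (equivalently, the smallest k with (A − λI)^k v = 0 for every generalised eigenvector v of λ).

  λ = 1: largest Jordan block has size 3, contributing (x − 1)^3

So m_A(x) = (x - 1)^3 = x^3 - 3*x^2 + 3*x - 1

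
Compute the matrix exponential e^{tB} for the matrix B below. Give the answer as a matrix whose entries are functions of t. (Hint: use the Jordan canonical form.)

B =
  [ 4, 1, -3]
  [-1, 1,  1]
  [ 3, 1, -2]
e^{tB} =
  [-t^2*exp(t)/2 + 3*t*exp(t) + exp(t), t*exp(t), t^2*exp(t)/2 - 3*t*exp(t)]
  [-t*exp(t), exp(t), t*exp(t)]
  [-t^2*exp(t)/2 + 3*t*exp(t), t*exp(t), t^2*exp(t)/2 - 3*t*exp(t) + exp(t)]

Strategy: write B = P · J · P⁻¹ where J is a Jordan canonical form, so e^{tB} = P · e^{tJ} · P⁻¹, and e^{tJ} can be computed block-by-block.

B has Jordan form
J =
  [1, 1, 0]
  [0, 1, 1]
  [0, 0, 1]
(up to reordering of blocks).

Per-block formulas:
  For a 3×3 Jordan block J_3(1): exp(t · J_3(1)) = e^(1t)·(I + t·N + (t^2/2)·N^2), where N is the 3×3 nilpotent shift.

After assembling e^{tJ} and conjugating by P, we get:

e^{tB} =
  [-t^2*exp(t)/2 + 3*t*exp(t) + exp(t), t*exp(t), t^2*exp(t)/2 - 3*t*exp(t)]
  [-t*exp(t), exp(t), t*exp(t)]
  [-t^2*exp(t)/2 + 3*t*exp(t), t*exp(t), t^2*exp(t)/2 - 3*t*exp(t) + exp(t)]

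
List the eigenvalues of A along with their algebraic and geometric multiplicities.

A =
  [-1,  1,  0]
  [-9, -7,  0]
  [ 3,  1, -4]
λ = -4: alg = 3, geom = 2

Step 1 — factor the characteristic polynomial to read off the algebraic multiplicities:
  χ_A(x) = (x + 4)^3

Step 2 — compute geometric multiplicities via the rank-nullity identity g(λ) = n − rank(A − λI):
  rank(A − (-4)·I) = 1, so dim ker(A − (-4)·I) = n − 1 = 2

Summary:
  λ = -4: algebraic multiplicity = 3, geometric multiplicity = 2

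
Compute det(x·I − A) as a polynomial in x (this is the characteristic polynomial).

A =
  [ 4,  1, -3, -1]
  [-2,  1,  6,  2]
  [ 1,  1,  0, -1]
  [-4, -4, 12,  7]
x^4 - 12*x^3 + 54*x^2 - 108*x + 81

Expanding det(x·I − A) (e.g. by cofactor expansion or by noting that A is similar to its Jordan form J, which has the same characteristic polynomial as A) gives
  χ_A(x) = x^4 - 12*x^3 + 54*x^2 - 108*x + 81
which factors as (x - 3)^4. The eigenvalues (with algebraic multiplicities) are λ = 3 with multiplicity 4.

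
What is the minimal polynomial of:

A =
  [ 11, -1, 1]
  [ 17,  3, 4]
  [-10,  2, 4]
x^3 - 18*x^2 + 108*x - 216

The characteristic polynomial is χ_A(x) = (x - 6)^3, so the eigenvalues are known. The minimal polynomial is
  m_A(x) = Π_λ (x − λ)^{k_λ}
where k_λ is the size of the *largest* Jordan block for λ (equivalently, the smallest k with (A − λI)^k v = 0 for every generalised eigenvector v of λ).

  λ = 6: largest Jordan block has size 3, contributing (x − 6)^3

So m_A(x) = (x - 6)^3 = x^3 - 18*x^2 + 108*x - 216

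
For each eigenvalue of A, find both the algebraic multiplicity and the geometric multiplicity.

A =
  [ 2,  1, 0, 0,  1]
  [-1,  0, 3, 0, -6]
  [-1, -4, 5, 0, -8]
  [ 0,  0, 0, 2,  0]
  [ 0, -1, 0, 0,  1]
λ = 2: alg = 5, geom = 3

Step 1 — factor the characteristic polynomial to read off the algebraic multiplicities:
  χ_A(x) = (x - 2)^5

Step 2 — compute geometric multiplicities via the rank-nullity identity g(λ) = n − rank(A − λI):
  rank(A − (2)·I) = 2, so dim ker(A − (2)·I) = n − 2 = 3

Summary:
  λ = 2: algebraic multiplicity = 5, geometric multiplicity = 3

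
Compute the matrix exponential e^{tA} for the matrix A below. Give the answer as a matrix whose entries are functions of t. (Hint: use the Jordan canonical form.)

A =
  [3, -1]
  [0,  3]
e^{tA} =
  [exp(3*t), -t*exp(3*t)]
  [0, exp(3*t)]

Strategy: write A = P · J · P⁻¹ where J is a Jordan canonical form, so e^{tA} = P · e^{tJ} · P⁻¹, and e^{tJ} can be computed block-by-block.

A has Jordan form
J =
  [3, 1]
  [0, 3]
(up to reordering of blocks).

Per-block formulas:
  For a 2×2 Jordan block J_2(3): exp(t · J_2(3)) = e^(3t)·(I + t·N), where N is the 2×2 nilpotent shift.

After assembling e^{tJ} and conjugating by P, we get:

e^{tA} =
  [exp(3*t), -t*exp(3*t)]
  [0, exp(3*t)]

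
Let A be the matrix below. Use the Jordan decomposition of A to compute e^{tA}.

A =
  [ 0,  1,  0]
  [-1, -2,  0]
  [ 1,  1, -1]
e^{tA} =
  [t*exp(-t) + exp(-t), t*exp(-t), 0]
  [-t*exp(-t), -t*exp(-t) + exp(-t), 0]
  [t*exp(-t), t*exp(-t), exp(-t)]

Strategy: write A = P · J · P⁻¹ where J is a Jordan canonical form, so e^{tA} = P · e^{tJ} · P⁻¹, and e^{tJ} can be computed block-by-block.

A has Jordan form
J =
  [-1,  1,  0]
  [ 0, -1,  0]
  [ 0,  0, -1]
(up to reordering of blocks).

Per-block formulas:
  For a 2×2 Jordan block J_2(-1): exp(t · J_2(-1)) = e^(-1t)·(I + t·N), where N is the 2×2 nilpotent shift.
  For a 1×1 block at λ = -1: exp(t · [-1]) = [e^(-1t)].

After assembling e^{tJ} and conjugating by P, we get:

e^{tA} =
  [t*exp(-t) + exp(-t), t*exp(-t), 0]
  [-t*exp(-t), -t*exp(-t) + exp(-t), 0]
  [t*exp(-t), t*exp(-t), exp(-t)]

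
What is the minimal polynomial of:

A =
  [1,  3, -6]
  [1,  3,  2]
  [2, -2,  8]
x^2 - 8*x + 16

The characteristic polynomial is χ_A(x) = (x - 4)^3, so the eigenvalues are known. The minimal polynomial is
  m_A(x) = Π_λ (x − λ)^{k_λ}
where k_λ is the size of the *largest* Jordan block for λ (equivalently, the smallest k with (A − λI)^k v = 0 for every generalised eigenvector v of λ).

  λ = 4: largest Jordan block has size 2, contributing (x − 4)^2

So m_A(x) = (x - 4)^2 = x^2 - 8*x + 16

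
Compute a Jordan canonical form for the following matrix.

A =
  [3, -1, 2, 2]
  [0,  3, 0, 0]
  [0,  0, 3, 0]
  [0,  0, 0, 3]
J_2(3) ⊕ J_1(3) ⊕ J_1(3)

The characteristic polynomial is
  det(x·I − A) = x^4 - 12*x^3 + 54*x^2 - 108*x + 81 = (x - 3)^4

Eigenvalues and multiplicities (the geometric multiplicity of λ is n − rank(A − λI), which equals the number of Jordan blocks for λ):
  λ = 3: algebraic multiplicity = 4, geometric multiplicity = 3

Determining the block sizes for each eigenvalue:
  λ = 3: 3 blocks summing to 4 forces exactly one block of size 2 and the rest size 1 → block sizes [2, 1, 1]

Assembling the blocks gives a Jordan form
J =
  [3, 1, 0, 0]
  [0, 3, 0, 0]
  [0, 0, 3, 0]
  [0, 0, 0, 3]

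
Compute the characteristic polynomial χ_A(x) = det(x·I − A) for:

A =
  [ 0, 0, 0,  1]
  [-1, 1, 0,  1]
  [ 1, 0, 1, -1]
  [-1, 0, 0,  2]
x^4 - 4*x^3 + 6*x^2 - 4*x + 1

Expanding det(x·I − A) (e.g. by cofactor expansion or by noting that A is similar to its Jordan form J, which has the same characteristic polynomial as A) gives
  χ_A(x) = x^4 - 4*x^3 + 6*x^2 - 4*x + 1
which factors as (x - 1)^4. The eigenvalues (with algebraic multiplicities) are λ = 1 with multiplicity 4.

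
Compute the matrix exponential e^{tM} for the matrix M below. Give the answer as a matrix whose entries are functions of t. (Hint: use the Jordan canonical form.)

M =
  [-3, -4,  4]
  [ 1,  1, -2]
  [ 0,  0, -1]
e^{tM} =
  [-2*t*exp(-t) + exp(-t), -4*t*exp(-t), 4*t*exp(-t)]
  [t*exp(-t), 2*t*exp(-t) + exp(-t), -2*t*exp(-t)]
  [0, 0, exp(-t)]

Strategy: write M = P · J · P⁻¹ where J is a Jordan canonical form, so e^{tM} = P · e^{tJ} · P⁻¹, and e^{tJ} can be computed block-by-block.

M has Jordan form
J =
  [-1,  1,  0]
  [ 0, -1,  0]
  [ 0,  0, -1]
(up to reordering of blocks).

Per-block formulas:
  For a 1×1 block at λ = -1: exp(t · [-1]) = [e^(-1t)].
  For a 2×2 Jordan block J_2(-1): exp(t · J_2(-1)) = e^(-1t)·(I + t·N), where N is the 2×2 nilpotent shift.

After assembling e^{tJ} and conjugating by P, we get:

e^{tM} =
  [-2*t*exp(-t) + exp(-t), -4*t*exp(-t), 4*t*exp(-t)]
  [t*exp(-t), 2*t*exp(-t) + exp(-t), -2*t*exp(-t)]
  [0, 0, exp(-t)]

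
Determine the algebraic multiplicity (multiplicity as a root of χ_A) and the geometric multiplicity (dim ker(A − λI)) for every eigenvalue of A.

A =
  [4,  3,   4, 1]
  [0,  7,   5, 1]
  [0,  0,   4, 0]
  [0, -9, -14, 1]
λ = 4: alg = 4, geom = 2

Step 1 — factor the characteristic polynomial to read off the algebraic multiplicities:
  χ_A(x) = (x - 4)^4

Step 2 — compute geometric multiplicities via the rank-nullity identity g(λ) = n − rank(A − λI):
  rank(A − (4)·I) = 2, so dim ker(A − (4)·I) = n − 2 = 2

Summary:
  λ = 4: algebraic multiplicity = 4, geometric multiplicity = 2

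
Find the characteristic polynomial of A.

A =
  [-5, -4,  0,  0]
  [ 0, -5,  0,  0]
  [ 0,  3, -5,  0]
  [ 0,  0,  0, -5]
x^4 + 20*x^3 + 150*x^2 + 500*x + 625

Expanding det(x·I − A) (e.g. by cofactor expansion or by noting that A is similar to its Jordan form J, which has the same characteristic polynomial as A) gives
  χ_A(x) = x^4 + 20*x^3 + 150*x^2 + 500*x + 625
which factors as (x + 5)^4. The eigenvalues (with algebraic multiplicities) are λ = -5 with multiplicity 4.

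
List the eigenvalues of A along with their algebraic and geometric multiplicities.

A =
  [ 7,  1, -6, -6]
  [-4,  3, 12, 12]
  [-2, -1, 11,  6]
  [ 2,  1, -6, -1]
λ = 5: alg = 4, geom = 3

Step 1 — factor the characteristic polynomial to read off the algebraic multiplicities:
  χ_A(x) = (x - 5)^4

Step 2 — compute geometric multiplicities via the rank-nullity identity g(λ) = n − rank(A − λI):
  rank(A − (5)·I) = 1, so dim ker(A − (5)·I) = n − 1 = 3

Summary:
  λ = 5: algebraic multiplicity = 4, geometric multiplicity = 3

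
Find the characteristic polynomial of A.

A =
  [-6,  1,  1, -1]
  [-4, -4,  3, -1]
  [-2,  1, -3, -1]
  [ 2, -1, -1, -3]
x^4 + 16*x^3 + 96*x^2 + 256*x + 256

Expanding det(x·I − A) (e.g. by cofactor expansion or by noting that A is similar to its Jordan form J, which has the same characteristic polynomial as A) gives
  χ_A(x) = x^4 + 16*x^3 + 96*x^2 + 256*x + 256
which factors as (x + 4)^4. The eigenvalues (with algebraic multiplicities) are λ = -4 with multiplicity 4.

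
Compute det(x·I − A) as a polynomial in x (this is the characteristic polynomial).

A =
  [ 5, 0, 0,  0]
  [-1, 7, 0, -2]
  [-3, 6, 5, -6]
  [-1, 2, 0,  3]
x^4 - 20*x^3 + 150*x^2 - 500*x + 625

Expanding det(x·I − A) (e.g. by cofactor expansion or by noting that A is similar to its Jordan form J, which has the same characteristic polynomial as A) gives
  χ_A(x) = x^4 - 20*x^3 + 150*x^2 - 500*x + 625
which factors as (x - 5)^4. The eigenvalues (with algebraic multiplicities) are λ = 5 with multiplicity 4.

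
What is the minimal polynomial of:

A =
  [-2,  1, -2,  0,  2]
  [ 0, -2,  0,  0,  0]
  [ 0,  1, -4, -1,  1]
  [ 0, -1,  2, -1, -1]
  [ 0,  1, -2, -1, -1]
x^2 + 4*x + 4

The characteristic polynomial is χ_A(x) = (x + 2)^5, so the eigenvalues are known. The minimal polynomial is
  m_A(x) = Π_λ (x − λ)^{k_λ}
where k_λ is the size of the *largest* Jordan block for λ (equivalently, the smallest k with (A − λI)^k v = 0 for every generalised eigenvector v of λ).

  λ = -2: largest Jordan block has size 2, contributing (x + 2)^2

So m_A(x) = (x + 2)^2 = x^2 + 4*x + 4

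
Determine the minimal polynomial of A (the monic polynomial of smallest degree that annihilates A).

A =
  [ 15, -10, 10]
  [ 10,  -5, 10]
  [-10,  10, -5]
x^2 - 25

The characteristic polynomial is χ_A(x) = (x - 5)^2*(x + 5), so the eigenvalues are known. The minimal polynomial is
  m_A(x) = Π_λ (x − λ)^{k_λ}
where k_λ is the size of the *largest* Jordan block for λ (equivalently, the smallest k with (A − λI)^k v = 0 for every generalised eigenvector v of λ).

  λ = -5: largest Jordan block has size 1, contributing (x + 5)
  λ = 5: largest Jordan block has size 1, contributing (x − 5)

So m_A(x) = (x - 5)*(x + 5) = x^2 - 25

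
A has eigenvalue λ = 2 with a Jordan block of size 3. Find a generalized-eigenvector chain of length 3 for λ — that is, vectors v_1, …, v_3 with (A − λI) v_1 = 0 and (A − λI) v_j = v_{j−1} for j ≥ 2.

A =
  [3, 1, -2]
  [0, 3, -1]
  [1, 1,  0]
A Jordan chain for λ = 2 of length 3:
v_1 = (-1, -1, -1)ᵀ
v_2 = (1, 0, 1)ᵀ
v_3 = (1, 0, 0)ᵀ

Let N = A − (2)·I. We want v_3 with N^3 v_3 = 0 but N^2 v_3 ≠ 0; then v_{j-1} := N · v_j for j = 3, …, 2.

Pick v_3 = (1, 0, 0)ᵀ.
Then v_2 = N · v_3 = (1, 0, 1)ᵀ.
Then v_1 = N · v_2 = (-1, -1, -1)ᵀ.

Sanity check: (A − (2)·I) v_1 = (0, 0, 0)ᵀ = 0. ✓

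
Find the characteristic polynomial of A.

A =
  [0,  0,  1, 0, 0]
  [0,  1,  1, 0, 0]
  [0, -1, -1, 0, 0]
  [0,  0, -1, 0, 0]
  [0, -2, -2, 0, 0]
x^5

Expanding det(x·I − A) (e.g. by cofactor expansion or by noting that A is similar to its Jordan form J, which has the same characteristic polynomial as A) gives
  χ_A(x) = x^5
which factors as x^5. The eigenvalues (with algebraic multiplicities) are λ = 0 with multiplicity 5.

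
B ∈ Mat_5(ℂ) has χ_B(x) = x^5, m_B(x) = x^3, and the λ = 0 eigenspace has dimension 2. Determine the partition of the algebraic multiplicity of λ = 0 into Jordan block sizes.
Block sizes for λ = 0: [3, 2]

Step 1 — from the characteristic polynomial, algebraic multiplicity of λ = 0 is 5. From dim ker(B − (0)·I) = 2, there are exactly 2 Jordan blocks for λ = 0.
Step 2 — from the minimal polynomial, the factor (x − 0)^3 tells us the largest block for λ = 0 has size 3.
Step 3 — with total size 5, 2 blocks, and largest block 3, the block sizes (in nonincreasing order) are [3, 2].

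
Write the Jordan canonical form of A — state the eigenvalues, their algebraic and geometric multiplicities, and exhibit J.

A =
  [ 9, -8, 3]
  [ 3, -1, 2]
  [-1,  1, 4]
J_3(4)

The characteristic polynomial is
  det(x·I − A) = x^3 - 12*x^2 + 48*x - 64 = (x - 4)^3

Eigenvalues and multiplicities (the geometric multiplicity of λ is n − rank(A − λI), which equals the number of Jordan blocks for λ):
  λ = 4: algebraic multiplicity = 3, geometric multiplicity = 1

Determining the block sizes for each eigenvalue:
  λ = 4: one block (gm = 1), so the single block has size am = 3 → block sizes [3]

Assembling the blocks gives a Jordan form
J =
  [4, 1, 0]
  [0, 4, 1]
  [0, 0, 4]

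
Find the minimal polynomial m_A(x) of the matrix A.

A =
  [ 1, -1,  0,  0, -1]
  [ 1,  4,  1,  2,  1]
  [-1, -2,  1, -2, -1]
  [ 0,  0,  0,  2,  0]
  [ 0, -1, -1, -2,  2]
x^2 - 4*x + 4

The characteristic polynomial is χ_A(x) = (x - 2)^5, so the eigenvalues are known. The minimal polynomial is
  m_A(x) = Π_λ (x − λ)^{k_λ}
where k_λ is the size of the *largest* Jordan block for λ (equivalently, the smallest k with (A − λI)^k v = 0 for every generalised eigenvector v of λ).

  λ = 2: largest Jordan block has size 2, contributing (x − 2)^2

So m_A(x) = (x - 2)^2 = x^2 - 4*x + 4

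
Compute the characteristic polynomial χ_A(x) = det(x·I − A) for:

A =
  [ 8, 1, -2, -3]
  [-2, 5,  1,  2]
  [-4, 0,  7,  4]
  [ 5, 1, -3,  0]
x^4 - 20*x^3 + 150*x^2 - 500*x + 625

Expanding det(x·I − A) (e.g. by cofactor expansion or by noting that A is similar to its Jordan form J, which has the same characteristic polynomial as A) gives
  χ_A(x) = x^4 - 20*x^3 + 150*x^2 - 500*x + 625
which factors as (x - 5)^4. The eigenvalues (with algebraic multiplicities) are λ = 5 with multiplicity 4.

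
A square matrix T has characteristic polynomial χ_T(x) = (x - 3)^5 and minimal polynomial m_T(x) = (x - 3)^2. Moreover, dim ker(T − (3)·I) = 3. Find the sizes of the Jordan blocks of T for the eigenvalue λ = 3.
Block sizes for λ = 3: [2, 2, 1]

Step 1 — from the characteristic polynomial, algebraic multiplicity of λ = 3 is 5. From dim ker(T − (3)·I) = 3, there are exactly 3 Jordan blocks for λ = 3.
Step 2 — from the minimal polynomial, the factor (x − 3)^2 tells us the largest block for λ = 3 has size 2.
Step 3 — with total size 5, 3 blocks, and largest block 2, the block sizes (in nonincreasing order) are [2, 2, 1].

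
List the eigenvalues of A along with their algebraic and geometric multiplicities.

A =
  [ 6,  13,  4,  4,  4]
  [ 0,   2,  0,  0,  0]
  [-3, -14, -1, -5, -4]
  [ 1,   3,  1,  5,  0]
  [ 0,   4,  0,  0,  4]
λ = 2: alg = 2, geom = 1; λ = 4: alg = 3, geom = 2

Step 1 — factor the characteristic polynomial to read off the algebraic multiplicities:
  χ_A(x) = (x - 4)^3*(x - 2)^2

Step 2 — compute geometric multiplicities via the rank-nullity identity g(λ) = n − rank(A − λI):
  rank(A − (2)·I) = 4, so dim ker(A − (2)·I) = n − 4 = 1
  rank(A − (4)·I) = 3, so dim ker(A − (4)·I) = n − 3 = 2

Summary:
  λ = 2: algebraic multiplicity = 2, geometric multiplicity = 1
  λ = 4: algebraic multiplicity = 3, geometric multiplicity = 2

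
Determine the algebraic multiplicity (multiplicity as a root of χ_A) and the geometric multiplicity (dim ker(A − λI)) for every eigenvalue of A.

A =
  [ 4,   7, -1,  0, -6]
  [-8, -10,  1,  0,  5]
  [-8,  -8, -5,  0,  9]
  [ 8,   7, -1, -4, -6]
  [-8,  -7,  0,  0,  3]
λ = -4: alg = 4, geom = 2; λ = 4: alg = 1, geom = 1

Step 1 — factor the characteristic polynomial to read off the algebraic multiplicities:
  χ_A(x) = (x - 4)*(x + 4)^4

Step 2 — compute geometric multiplicities via the rank-nullity identity g(λ) = n − rank(A − λI):
  rank(A − (-4)·I) = 3, so dim ker(A − (-4)·I) = n − 3 = 2
  rank(A − (4)·I) = 4, so dim ker(A − (4)·I) = n − 4 = 1

Summary:
  λ = -4: algebraic multiplicity = 4, geometric multiplicity = 2
  λ = 4: algebraic multiplicity = 1, geometric multiplicity = 1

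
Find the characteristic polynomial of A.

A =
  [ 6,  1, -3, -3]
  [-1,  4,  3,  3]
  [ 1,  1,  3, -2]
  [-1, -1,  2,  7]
x^4 - 20*x^3 + 150*x^2 - 500*x + 625

Expanding det(x·I − A) (e.g. by cofactor expansion or by noting that A is similar to its Jordan form J, which has the same characteristic polynomial as A) gives
  χ_A(x) = x^4 - 20*x^3 + 150*x^2 - 500*x + 625
which factors as (x - 5)^4. The eigenvalues (with algebraic multiplicities) are λ = 5 with multiplicity 4.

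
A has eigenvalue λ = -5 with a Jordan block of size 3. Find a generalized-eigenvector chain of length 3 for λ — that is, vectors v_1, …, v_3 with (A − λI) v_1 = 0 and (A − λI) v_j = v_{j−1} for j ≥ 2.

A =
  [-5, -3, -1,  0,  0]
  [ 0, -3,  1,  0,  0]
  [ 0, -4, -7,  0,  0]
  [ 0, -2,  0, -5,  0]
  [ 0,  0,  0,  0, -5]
A Jordan chain for λ = -5 of length 3:
v_1 = (-2, 0, 0, -4, 0)ᵀ
v_2 = (-3, 2, -4, -2, 0)ᵀ
v_3 = (0, 1, 0, 0, 0)ᵀ

Let N = A − (-5)·I. We want v_3 with N^3 v_3 = 0 but N^2 v_3 ≠ 0; then v_{j-1} := N · v_j for j = 3, …, 2.

Pick v_3 = (0, 1, 0, 0, 0)ᵀ.
Then v_2 = N · v_3 = (-3, 2, -4, -2, 0)ᵀ.
Then v_1 = N · v_2 = (-2, 0, 0, -4, 0)ᵀ.

Sanity check: (A − (-5)·I) v_1 = (0, 0, 0, 0, 0)ᵀ = 0. ✓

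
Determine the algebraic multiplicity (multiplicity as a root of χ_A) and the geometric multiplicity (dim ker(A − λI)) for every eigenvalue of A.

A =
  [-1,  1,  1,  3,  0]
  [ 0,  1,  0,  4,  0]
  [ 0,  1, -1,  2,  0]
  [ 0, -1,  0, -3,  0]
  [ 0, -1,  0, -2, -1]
λ = -1: alg = 5, geom = 3

Step 1 — factor the characteristic polynomial to read off the algebraic multiplicities:
  χ_A(x) = (x + 1)^5

Step 2 — compute geometric multiplicities via the rank-nullity identity g(λ) = n − rank(A − λI):
  rank(A − (-1)·I) = 2, so dim ker(A − (-1)·I) = n − 2 = 3

Summary:
  λ = -1: algebraic multiplicity = 5, geometric multiplicity = 3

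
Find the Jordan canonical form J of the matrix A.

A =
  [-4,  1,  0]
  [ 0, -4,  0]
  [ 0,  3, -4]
J_2(-4) ⊕ J_1(-4)

The characteristic polynomial is
  det(x·I − A) = x^3 + 12*x^2 + 48*x + 64 = (x + 4)^3

Eigenvalues and multiplicities (the geometric multiplicity of λ is n − rank(A − λI), which equals the number of Jordan blocks for λ):
  λ = -4: algebraic multiplicity = 3, geometric multiplicity = 2

Determining the block sizes for each eigenvalue:
  λ = -4: 2 blocks summing to 3 forces exactly one block of size 2 and the rest size 1 → block sizes [2, 1]

Assembling the blocks gives a Jordan form
J =
  [-4,  1,  0]
  [ 0, -4,  0]
  [ 0,  0, -4]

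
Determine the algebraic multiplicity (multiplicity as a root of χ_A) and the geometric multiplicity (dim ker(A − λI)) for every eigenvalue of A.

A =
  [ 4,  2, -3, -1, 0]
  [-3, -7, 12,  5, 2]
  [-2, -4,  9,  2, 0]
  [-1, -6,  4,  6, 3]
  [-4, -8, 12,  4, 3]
λ = 3: alg = 5, geom = 2

Step 1 — factor the characteristic polynomial to read off the algebraic multiplicities:
  χ_A(x) = (x - 3)^5

Step 2 — compute geometric multiplicities via the rank-nullity identity g(λ) = n − rank(A − λI):
  rank(A − (3)·I) = 3, so dim ker(A − (3)·I) = n − 3 = 2

Summary:
  λ = 3: algebraic multiplicity = 5, geometric multiplicity = 2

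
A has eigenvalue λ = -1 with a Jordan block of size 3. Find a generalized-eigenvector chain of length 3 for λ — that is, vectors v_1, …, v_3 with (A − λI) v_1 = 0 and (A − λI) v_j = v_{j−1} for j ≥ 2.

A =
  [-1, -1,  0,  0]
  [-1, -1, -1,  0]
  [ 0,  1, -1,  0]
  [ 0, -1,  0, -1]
A Jordan chain for λ = -1 of length 3:
v_1 = (1, 0, -1, 1)ᵀ
v_2 = (0, -1, 0, 0)ᵀ
v_3 = (1, 0, 0, 0)ᵀ

Let N = A − (-1)·I. We want v_3 with N^3 v_3 = 0 but N^2 v_3 ≠ 0; then v_{j-1} := N · v_j for j = 3, …, 2.

Pick v_3 = (1, 0, 0, 0)ᵀ.
Then v_2 = N · v_3 = (0, -1, 0, 0)ᵀ.
Then v_1 = N · v_2 = (1, 0, -1, 1)ᵀ.

Sanity check: (A − (-1)·I) v_1 = (0, 0, 0, 0)ᵀ = 0. ✓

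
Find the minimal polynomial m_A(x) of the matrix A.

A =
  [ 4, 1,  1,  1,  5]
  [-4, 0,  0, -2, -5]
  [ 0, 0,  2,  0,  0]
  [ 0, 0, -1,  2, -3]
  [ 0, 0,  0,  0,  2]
x^3 - 6*x^2 + 12*x - 8

The characteristic polynomial is χ_A(x) = (x - 2)^5, so the eigenvalues are known. The minimal polynomial is
  m_A(x) = Π_λ (x − λ)^{k_λ}
where k_λ is the size of the *largest* Jordan block for λ (equivalently, the smallest k with (A − λI)^k v = 0 for every generalised eigenvector v of λ).

  λ = 2: largest Jordan block has size 3, contributing (x − 2)^3

So m_A(x) = (x - 2)^3 = x^3 - 6*x^2 + 12*x - 8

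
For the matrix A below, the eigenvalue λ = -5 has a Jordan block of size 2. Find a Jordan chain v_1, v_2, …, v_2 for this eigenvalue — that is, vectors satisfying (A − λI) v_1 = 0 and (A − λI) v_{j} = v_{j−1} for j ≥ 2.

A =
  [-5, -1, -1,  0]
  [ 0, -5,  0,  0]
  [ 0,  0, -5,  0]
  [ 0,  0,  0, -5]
A Jordan chain for λ = -5 of length 2:
v_1 = (-1, 0, 0, 0)ᵀ
v_2 = (0, 1, 0, 0)ᵀ

Let N = A − (-5)·I. We want v_2 with N^2 v_2 = 0 but N^1 v_2 ≠ 0; then v_{j-1} := N · v_j for j = 2, …, 2.

Pick v_2 = (0, 1, 0, 0)ᵀ.
Then v_1 = N · v_2 = (-1, 0, 0, 0)ᵀ.

Sanity check: (A − (-5)·I) v_1 = (0, 0, 0, 0)ᵀ = 0. ✓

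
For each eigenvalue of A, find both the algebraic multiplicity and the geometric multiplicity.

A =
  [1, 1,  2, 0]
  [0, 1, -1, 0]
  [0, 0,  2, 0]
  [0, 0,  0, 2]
λ = 1: alg = 2, geom = 1; λ = 2: alg = 2, geom = 2

Step 1 — factor the characteristic polynomial to read off the algebraic multiplicities:
  χ_A(x) = (x - 2)^2*(x - 1)^2

Step 2 — compute geometric multiplicities via the rank-nullity identity g(λ) = n − rank(A − λI):
  rank(A − (1)·I) = 3, so dim ker(A − (1)·I) = n − 3 = 1
  rank(A − (2)·I) = 2, so dim ker(A − (2)·I) = n − 2 = 2

Summary:
  λ = 1: algebraic multiplicity = 2, geometric multiplicity = 1
  λ = 2: algebraic multiplicity = 2, geometric multiplicity = 2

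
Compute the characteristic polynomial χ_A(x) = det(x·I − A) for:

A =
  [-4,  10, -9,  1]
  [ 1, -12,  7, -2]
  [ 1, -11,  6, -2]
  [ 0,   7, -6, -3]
x^4 + 13*x^3 + 60*x^2 + 112*x + 64

Expanding det(x·I − A) (e.g. by cofactor expansion or by noting that A is similar to its Jordan form J, which has the same characteristic polynomial as A) gives
  χ_A(x) = x^4 + 13*x^3 + 60*x^2 + 112*x + 64
which factors as (x + 1)*(x + 4)^3. The eigenvalues (with algebraic multiplicities) are λ = -4 with multiplicity 3, λ = -1 with multiplicity 1.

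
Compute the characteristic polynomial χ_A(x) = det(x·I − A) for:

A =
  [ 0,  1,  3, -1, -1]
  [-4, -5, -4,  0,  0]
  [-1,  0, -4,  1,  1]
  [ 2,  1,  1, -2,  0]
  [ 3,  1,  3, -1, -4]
x^5 + 15*x^4 + 90*x^3 + 270*x^2 + 405*x + 243

Expanding det(x·I − A) (e.g. by cofactor expansion or by noting that A is similar to its Jordan form J, which has the same characteristic polynomial as A) gives
  χ_A(x) = x^5 + 15*x^4 + 90*x^3 + 270*x^2 + 405*x + 243
which factors as (x + 3)^5. The eigenvalues (with algebraic multiplicities) are λ = -3 with multiplicity 5.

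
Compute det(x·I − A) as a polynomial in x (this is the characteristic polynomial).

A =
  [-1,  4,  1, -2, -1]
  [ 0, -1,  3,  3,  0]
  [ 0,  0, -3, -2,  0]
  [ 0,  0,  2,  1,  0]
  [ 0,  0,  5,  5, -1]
x^5 + 5*x^4 + 10*x^3 + 10*x^2 + 5*x + 1

Expanding det(x·I − A) (e.g. by cofactor expansion or by noting that A is similar to its Jordan form J, which has the same characteristic polynomial as A) gives
  χ_A(x) = x^5 + 5*x^4 + 10*x^3 + 10*x^2 + 5*x + 1
which factors as (x + 1)^5. The eigenvalues (with algebraic multiplicities) are λ = -1 with multiplicity 5.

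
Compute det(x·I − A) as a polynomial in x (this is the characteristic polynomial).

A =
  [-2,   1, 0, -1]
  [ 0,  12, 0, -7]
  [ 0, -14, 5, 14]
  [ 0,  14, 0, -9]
x^4 - 6*x^3 - 11*x^2 + 60*x + 100

Expanding det(x·I − A) (e.g. by cofactor expansion or by noting that A is similar to its Jordan form J, which has the same characteristic polynomial as A) gives
  χ_A(x) = x^4 - 6*x^3 - 11*x^2 + 60*x + 100
which factors as (x - 5)^2*(x + 2)^2. The eigenvalues (with algebraic multiplicities) are λ = -2 with multiplicity 2, λ = 5 with multiplicity 2.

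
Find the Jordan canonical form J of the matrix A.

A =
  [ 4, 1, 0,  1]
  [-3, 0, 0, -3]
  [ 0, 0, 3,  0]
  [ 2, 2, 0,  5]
J_2(3) ⊕ J_1(3) ⊕ J_1(3)

The characteristic polynomial is
  det(x·I − A) = x^4 - 12*x^3 + 54*x^2 - 108*x + 81 = (x - 3)^4

Eigenvalues and multiplicities (the geometric multiplicity of λ is n − rank(A − λI), which equals the number of Jordan blocks for λ):
  λ = 3: algebraic multiplicity = 4, geometric multiplicity = 3

Determining the block sizes for each eigenvalue:
  λ = 3: 3 blocks summing to 4 forces exactly one block of size 2 and the rest size 1 → block sizes [2, 1, 1]

Assembling the blocks gives a Jordan form
J =
  [3, 1, 0, 0]
  [0, 3, 0, 0]
  [0, 0, 3, 0]
  [0, 0, 0, 3]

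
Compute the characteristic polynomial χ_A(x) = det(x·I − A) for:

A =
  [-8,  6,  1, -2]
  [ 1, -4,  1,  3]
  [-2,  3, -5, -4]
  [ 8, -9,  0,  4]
x^4 + 13*x^3 + 60*x^2 + 112*x + 64

Expanding det(x·I − A) (e.g. by cofactor expansion or by noting that A is similar to its Jordan form J, which has the same characteristic polynomial as A) gives
  χ_A(x) = x^4 + 13*x^3 + 60*x^2 + 112*x + 64
which factors as (x + 1)*(x + 4)^3. The eigenvalues (with algebraic multiplicities) are λ = -4 with multiplicity 3, λ = -1 with multiplicity 1.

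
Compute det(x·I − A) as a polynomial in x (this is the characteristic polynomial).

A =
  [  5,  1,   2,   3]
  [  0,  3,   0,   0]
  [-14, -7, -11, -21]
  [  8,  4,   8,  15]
x^4 - 12*x^3 + 54*x^2 - 108*x + 81

Expanding det(x·I − A) (e.g. by cofactor expansion or by noting that A is similar to its Jordan form J, which has the same characteristic polynomial as A) gives
  χ_A(x) = x^4 - 12*x^3 + 54*x^2 - 108*x + 81
which factors as (x - 3)^4. The eigenvalues (with algebraic multiplicities) are λ = 3 with multiplicity 4.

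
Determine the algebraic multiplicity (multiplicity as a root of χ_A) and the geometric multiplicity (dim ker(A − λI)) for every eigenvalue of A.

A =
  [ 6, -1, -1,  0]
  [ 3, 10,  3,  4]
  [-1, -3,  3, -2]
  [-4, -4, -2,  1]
λ = 5: alg = 4, geom = 2

Step 1 — factor the characteristic polynomial to read off the algebraic multiplicities:
  χ_A(x) = (x - 5)^4

Step 2 — compute geometric multiplicities via the rank-nullity identity g(λ) = n − rank(A − λI):
  rank(A − (5)·I) = 2, so dim ker(A − (5)·I) = n − 2 = 2

Summary:
  λ = 5: algebraic multiplicity = 4, geometric multiplicity = 2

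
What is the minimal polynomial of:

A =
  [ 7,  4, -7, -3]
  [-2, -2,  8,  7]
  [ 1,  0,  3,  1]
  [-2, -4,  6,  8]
x^2 - 8*x + 16

The characteristic polynomial is χ_A(x) = (x - 4)^4, so the eigenvalues are known. The minimal polynomial is
  m_A(x) = Π_λ (x − λ)^{k_λ}
where k_λ is the size of the *largest* Jordan block for λ (equivalently, the smallest k with (A − λI)^k v = 0 for every generalised eigenvector v of λ).

  λ = 4: largest Jordan block has size 2, contributing (x − 4)^2

So m_A(x) = (x - 4)^2 = x^2 - 8*x + 16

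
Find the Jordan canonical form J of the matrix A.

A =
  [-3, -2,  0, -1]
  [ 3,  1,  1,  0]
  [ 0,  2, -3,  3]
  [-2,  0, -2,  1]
J_2(-1) ⊕ J_2(-1)

The characteristic polynomial is
  det(x·I − A) = x^4 + 4*x^3 + 6*x^2 + 4*x + 1 = (x + 1)^4

Eigenvalues and multiplicities (the geometric multiplicity of λ is n − rank(A − λI), which equals the number of Jordan blocks for λ):
  λ = -1: algebraic multiplicity = 4, geometric multiplicity = 2

Determining the block sizes for each eigenvalue:
  λ = -1: with am = 4 and gm = 2, the partition is not yet determined (e.g. several partitions of 4 into 2 parts exist). Let N = A − (-1)·I. Computing rank(N^1) = 2, rank(N^2) = 0; the number of blocks of size ≥ j is rank(N^{j−1}) − rank(N^j), giving [2, 2]. So we have 2 block(s) of size 2 → block sizes [2, 2]

Assembling the blocks gives a Jordan form
J =
  [-1,  1,  0,  0]
  [ 0, -1,  0,  0]
  [ 0,  0, -1,  1]
  [ 0,  0,  0, -1]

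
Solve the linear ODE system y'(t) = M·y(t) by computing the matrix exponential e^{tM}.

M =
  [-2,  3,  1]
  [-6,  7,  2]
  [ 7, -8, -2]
e^{tM} =
  [-t^2*exp(t) - 3*t*exp(t) + exp(t), t^2*exp(t)/2 + 3*t*exp(t), t*exp(t)]
  [-2*t^2*exp(t) - 6*t*exp(t), t^2*exp(t) + 6*t*exp(t) + exp(t), 2*t*exp(t)]
  [3*t^2*exp(t) + 7*t*exp(t), -3*t^2*exp(t)/2 - 8*t*exp(t), -3*t*exp(t) + exp(t)]

Strategy: write M = P · J · P⁻¹ where J is a Jordan canonical form, so e^{tM} = P · e^{tJ} · P⁻¹, and e^{tJ} can be computed block-by-block.

M has Jordan form
J =
  [1, 1, 0]
  [0, 1, 1]
  [0, 0, 1]
(up to reordering of blocks).

Per-block formulas:
  For a 3×3 Jordan block J_3(1): exp(t · J_3(1)) = e^(1t)·(I + t·N + (t^2/2)·N^2), where N is the 3×3 nilpotent shift.

After assembling e^{tJ} and conjugating by P, we get:

e^{tM} =
  [-t^2*exp(t) - 3*t*exp(t) + exp(t), t^2*exp(t)/2 + 3*t*exp(t), t*exp(t)]
  [-2*t^2*exp(t) - 6*t*exp(t), t^2*exp(t) + 6*t*exp(t) + exp(t), 2*t*exp(t)]
  [3*t^2*exp(t) + 7*t*exp(t), -3*t^2*exp(t)/2 - 8*t*exp(t), -3*t*exp(t) + exp(t)]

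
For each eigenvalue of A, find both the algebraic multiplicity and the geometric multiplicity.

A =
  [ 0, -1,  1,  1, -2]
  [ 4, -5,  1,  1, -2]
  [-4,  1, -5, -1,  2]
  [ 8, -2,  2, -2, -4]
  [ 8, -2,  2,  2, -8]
λ = -4: alg = 5, geom = 4

Step 1 — factor the characteristic polynomial to read off the algebraic multiplicities:
  χ_A(x) = (x + 4)^5

Step 2 — compute geometric multiplicities via the rank-nullity identity g(λ) = n − rank(A − λI):
  rank(A − (-4)·I) = 1, so dim ker(A − (-4)·I) = n − 1 = 4

Summary:
  λ = -4: algebraic multiplicity = 5, geometric multiplicity = 4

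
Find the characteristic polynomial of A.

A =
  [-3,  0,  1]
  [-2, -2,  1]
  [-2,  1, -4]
x^3 + 9*x^2 + 27*x + 27

Expanding det(x·I − A) (e.g. by cofactor expansion or by noting that A is similar to its Jordan form J, which has the same characteristic polynomial as A) gives
  χ_A(x) = x^3 + 9*x^2 + 27*x + 27
which factors as (x + 3)^3. The eigenvalues (with algebraic multiplicities) are λ = -3 with multiplicity 3.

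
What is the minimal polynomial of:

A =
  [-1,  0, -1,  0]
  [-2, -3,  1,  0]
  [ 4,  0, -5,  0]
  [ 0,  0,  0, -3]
x^2 + 6*x + 9

The characteristic polynomial is χ_A(x) = (x + 3)^4, so the eigenvalues are known. The minimal polynomial is
  m_A(x) = Π_λ (x − λ)^{k_λ}
where k_λ is the size of the *largest* Jordan block for λ (equivalently, the smallest k with (A − λI)^k v = 0 for every generalised eigenvector v of λ).

  λ = -3: largest Jordan block has size 2, contributing (x + 3)^2

So m_A(x) = (x + 3)^2 = x^2 + 6*x + 9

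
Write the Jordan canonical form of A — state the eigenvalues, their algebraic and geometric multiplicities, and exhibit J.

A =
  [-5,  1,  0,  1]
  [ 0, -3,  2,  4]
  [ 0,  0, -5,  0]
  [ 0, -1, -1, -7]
J_3(-5) ⊕ J_1(-5)

The characteristic polynomial is
  det(x·I − A) = x^4 + 20*x^3 + 150*x^2 + 500*x + 625 = (x + 5)^4

Eigenvalues and multiplicities (the geometric multiplicity of λ is n − rank(A − λI), which equals the number of Jordan blocks for λ):
  λ = -5: algebraic multiplicity = 4, geometric multiplicity = 2

Determining the block sizes for each eigenvalue:
  λ = -5: with am = 4 and gm = 2, the partition is not yet determined (e.g. several partitions of 4 into 2 parts exist). Let N = A − (-5)·I. Computing rank(N^1) = 2, rank(N^2) = 1, rank(N^3) = 0; the number of blocks of size ≥ j is rank(N^{j−1}) − rank(N^j), giving [2, 1, 1]. So we have 1 block(s) of size 3, 1 block(s) of size 1 → block sizes [3, 1]

Assembling the blocks gives a Jordan form
J =
  [-5,  1,  0,  0]
  [ 0, -5,  1,  0]
  [ 0,  0, -5,  0]
  [ 0,  0,  0, -5]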